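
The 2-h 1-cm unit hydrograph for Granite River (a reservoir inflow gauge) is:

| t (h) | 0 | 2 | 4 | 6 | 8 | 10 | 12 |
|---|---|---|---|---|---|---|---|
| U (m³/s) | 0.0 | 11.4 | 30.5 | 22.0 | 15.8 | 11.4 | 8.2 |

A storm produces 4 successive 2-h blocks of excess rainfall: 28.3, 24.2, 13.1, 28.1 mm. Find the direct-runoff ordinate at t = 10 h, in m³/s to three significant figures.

Q ≈ 185 m³/s

By discrete convolution, Q_j = Σ (P_i / 10 mm) · U_{j−i}.
At t = 10 h (j=5): Q = (28.3/10)·11.4 + (24.2/10)·15.8 + (13.1/10)·22.0 + (28.1/10)·30.5 = 185 m³/s.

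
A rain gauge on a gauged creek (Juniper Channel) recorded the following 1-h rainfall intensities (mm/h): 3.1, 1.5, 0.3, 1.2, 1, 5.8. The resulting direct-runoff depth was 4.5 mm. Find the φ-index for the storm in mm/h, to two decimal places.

Only the 2 blocks with intensity above φ contribute runoff: 3.1, 5.8 mm/h.
Σ(I−φ)·Δt = d  ⇒  (3.1+5.8 − 2φ)·1 = 4.5
φ = (8.900 − 4.5/1) / 2 = 2.20 mm/h.

φ ≈ 2.20 mm/h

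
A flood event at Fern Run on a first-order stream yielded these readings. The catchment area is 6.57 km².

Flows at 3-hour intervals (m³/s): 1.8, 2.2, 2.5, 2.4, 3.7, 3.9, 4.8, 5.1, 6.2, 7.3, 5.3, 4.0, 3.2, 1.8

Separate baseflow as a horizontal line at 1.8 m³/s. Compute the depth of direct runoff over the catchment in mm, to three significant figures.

d ≈ 47.7 mm

Direct runoff: 0.0, 0.4, 0.7, 0.6, 1.9, 2.1, 3.0, 3.3, 4.4, 5.5, 3.5, 2.2, 1.4, 0.0 m³/s; ΣQ_DR = 29.00 m³/s.
V = ΣQ_DR · Δt = 29.00 × 10800 s = 3.132 × 10^5 m³.
Over A = 6.57 km², depth = V / A = 47.7 mm.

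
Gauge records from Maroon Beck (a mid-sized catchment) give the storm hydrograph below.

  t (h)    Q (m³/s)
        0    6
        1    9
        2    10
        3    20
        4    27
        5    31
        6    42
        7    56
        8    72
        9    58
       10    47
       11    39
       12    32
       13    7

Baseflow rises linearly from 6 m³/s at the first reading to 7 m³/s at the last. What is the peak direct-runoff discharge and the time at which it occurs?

Q_p = 65.38 m³/s at t = 8 h

Subtracting baseflow gives direct-runoff ordinates: 0.00, 2.92, 3.85, 13.77, 20.69, 24.62, 35.54, 49.46, 65.38, 51.31, 40.23, 32.15, 25.08, 0.00 m³/s.
The maximum is 65.38 m³/s, occurring at the reading for t = 8 h.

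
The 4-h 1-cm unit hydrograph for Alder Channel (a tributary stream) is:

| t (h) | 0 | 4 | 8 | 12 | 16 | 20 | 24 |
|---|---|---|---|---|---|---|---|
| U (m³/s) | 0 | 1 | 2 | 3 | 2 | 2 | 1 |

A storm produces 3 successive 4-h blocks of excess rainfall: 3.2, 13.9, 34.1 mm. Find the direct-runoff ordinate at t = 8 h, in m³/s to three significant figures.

By discrete convolution, Q_j = Σ (P_i / 10 mm) · U_{j−i}.
At t = 8 h (j=2): Q = (3.2/10)·2 + (13.9/10)·1 + (34.1/10)·0 = 2.03 m³/s.

Q ≈ 2.03 m³/s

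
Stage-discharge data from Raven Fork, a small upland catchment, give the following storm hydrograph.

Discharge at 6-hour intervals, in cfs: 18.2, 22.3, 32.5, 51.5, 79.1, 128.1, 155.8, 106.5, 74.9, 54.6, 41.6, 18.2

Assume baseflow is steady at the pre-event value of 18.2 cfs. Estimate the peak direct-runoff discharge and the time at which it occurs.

Q_p = 137.6 cfs at t = 36 h

Subtracting baseflow gives direct-runoff ordinates: 0.0, 4.1, 14.3, 33.3, 60.9, 109.9, 137.6, 88.3, 56.7, 36.4, 23.4, 0.0 cfs.
The maximum is 137.6 cfs, occurring at the reading for t = 36 h.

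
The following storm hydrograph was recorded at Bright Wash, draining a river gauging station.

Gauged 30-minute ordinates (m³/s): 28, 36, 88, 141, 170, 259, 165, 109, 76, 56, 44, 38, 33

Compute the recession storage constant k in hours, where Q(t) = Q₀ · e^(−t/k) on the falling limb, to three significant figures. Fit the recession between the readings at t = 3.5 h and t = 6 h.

k ≈ 2.09 h

On the falling limb, Q drops from 109 to 33 m³/s between t = 3.5 h and t = 6 h (Δt = 2.5 h).
k = −Δt / ln(Q₂/Q₁) = −2.5 / ln(33/109) = 2.09 h.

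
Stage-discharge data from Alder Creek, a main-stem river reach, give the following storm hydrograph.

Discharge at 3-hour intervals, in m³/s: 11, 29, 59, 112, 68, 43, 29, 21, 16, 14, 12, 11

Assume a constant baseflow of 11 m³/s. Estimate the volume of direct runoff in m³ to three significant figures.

Direct-runoff ordinates (Q − Q_b): 0.0, 18.0, 48.0, 101.0, 57.0, 32.0, 18.0, 10.0, 5.0, 3.0, 1.0, 0.0 m³/s.
ΣQ_DR = 293.0 m³/s.
With Δt = 3 h = 10800 s, V = ΣQ_DR · Δt = 293.0 × 10800 = 3.16 × 10^6 m³.

V ≈ 3.16 × 10^6 m³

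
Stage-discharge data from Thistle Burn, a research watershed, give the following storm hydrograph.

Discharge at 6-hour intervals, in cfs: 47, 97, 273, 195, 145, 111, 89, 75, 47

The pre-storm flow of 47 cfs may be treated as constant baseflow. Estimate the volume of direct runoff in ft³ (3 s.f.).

V ≈ 1.42 × 10^7 ft³

Direct-runoff ordinates (Q − Q_b): 0.0, 50.0, 226.0, 148.0, 98.0, 64.0, 42.0, 28.0, 0.0 cfs.
ΣQ_DR = 656.0 cfs.
With Δt = 6 h = 21600 s, V = ΣQ_DR · Δt = 656.0 × 21600 = 1.42 × 10^7 ft³.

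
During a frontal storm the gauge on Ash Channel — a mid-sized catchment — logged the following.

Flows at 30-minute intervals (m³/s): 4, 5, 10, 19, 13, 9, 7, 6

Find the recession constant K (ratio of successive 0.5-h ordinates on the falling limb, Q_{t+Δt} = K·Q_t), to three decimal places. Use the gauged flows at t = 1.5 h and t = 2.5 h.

Using the recession-limb readings at t = 1.5 h and t = 2.5 h: Q falls from 19 to 9 m³/s over 2 intervals.
K = (Q₂/Q₁)^(1/2) = (9/19)^(1/2) = 0.688.

K ≈ 0.688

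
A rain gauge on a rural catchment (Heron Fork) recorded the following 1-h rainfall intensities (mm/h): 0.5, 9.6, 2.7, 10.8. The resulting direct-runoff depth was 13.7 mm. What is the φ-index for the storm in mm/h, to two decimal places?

φ ≈ 3.35 mm/h

Only the 2 blocks with intensity above φ contribute runoff: 9.6, 10.8 mm/h.
Σ(I−φ)·Δt = d  ⇒  (9.6+10.8 − 2φ)·1 = 13.7
φ = (20.40 − 13.7/1) / 2 = 3.35 mm/h.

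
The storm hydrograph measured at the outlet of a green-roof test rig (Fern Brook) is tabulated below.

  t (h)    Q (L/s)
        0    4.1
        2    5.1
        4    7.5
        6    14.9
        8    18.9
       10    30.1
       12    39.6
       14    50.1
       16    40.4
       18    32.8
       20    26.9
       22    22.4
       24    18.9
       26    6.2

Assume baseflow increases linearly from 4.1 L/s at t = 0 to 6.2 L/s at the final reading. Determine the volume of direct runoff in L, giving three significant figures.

V ≈ 1.77 × 10^6 L

Direct-runoff ordinates (Q − Q_b): 0.00, 0.84, 3.08, 10.32, 14.15, 25.19, 34.53, 44.87, 35.01, 27.25, 21.18, 16.52, 12.86, 0.00 L/s.
ΣQ_DR = 245.8 L/s.
With Δt = 2 h = 7200 s, V = ΣQ_DR · Δt = 245.8 × 7200 = 1.77 × 10^6 L.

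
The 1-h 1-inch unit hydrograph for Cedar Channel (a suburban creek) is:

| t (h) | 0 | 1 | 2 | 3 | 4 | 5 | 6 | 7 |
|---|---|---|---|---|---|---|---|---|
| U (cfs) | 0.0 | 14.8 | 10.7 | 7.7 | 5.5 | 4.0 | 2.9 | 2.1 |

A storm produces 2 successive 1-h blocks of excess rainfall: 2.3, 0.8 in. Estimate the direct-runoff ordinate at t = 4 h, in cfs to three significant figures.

Q ≈ 18.8 cfs

By discrete convolution, Q_j = Σ (P_i / 1 in) · U_{j−i}.
At t = 4 h (j=4): Q = (2.3/1)·5.5 + (0.8/1)·7.7 = 18.8 cfs.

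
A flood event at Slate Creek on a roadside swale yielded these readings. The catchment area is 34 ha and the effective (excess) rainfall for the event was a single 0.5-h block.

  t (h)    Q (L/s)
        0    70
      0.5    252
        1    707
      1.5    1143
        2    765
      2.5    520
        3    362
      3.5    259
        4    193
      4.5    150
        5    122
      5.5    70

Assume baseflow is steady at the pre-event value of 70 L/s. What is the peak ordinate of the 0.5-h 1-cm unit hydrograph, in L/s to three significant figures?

Direct runoff: 0.0, 182.0, 637.0, 1073.0, 695.0, 450.0, 292.0, 189.0, 123.0, 80.0, 52.0, 0.0 L/s; ΣQ_DR = 3773 L/s, peak = 1073.0 L/s.
Runoff depth d = ΣQ_DR·Δt / A = 3773 × 1800 / (34 ha) = 19.97 mm.
The 1-cm UH is the DRH scaled by (10 mm)/d, so U_p = 1073.0 × 10/19.97 = 537 L/s.

U_p ≈ 537 L/s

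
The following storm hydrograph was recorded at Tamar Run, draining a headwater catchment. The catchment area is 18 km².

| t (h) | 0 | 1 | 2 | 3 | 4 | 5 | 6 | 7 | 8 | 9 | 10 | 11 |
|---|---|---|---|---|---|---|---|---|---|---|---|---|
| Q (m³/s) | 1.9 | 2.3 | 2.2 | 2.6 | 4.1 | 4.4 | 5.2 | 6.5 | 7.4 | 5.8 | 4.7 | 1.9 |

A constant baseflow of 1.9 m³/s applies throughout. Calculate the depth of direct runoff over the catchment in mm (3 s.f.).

Direct runoff: 0.0, 0.4, 0.3, 0.7, 2.2, 2.5, 3.3, 4.6, 5.5, 3.9, 2.8, 0.0 m³/s; ΣQ_DR = 26.20 m³/s.
V = ΣQ_DR · Δt = 26.20 × 3600 s = 94320 m³.
Over A = 18 km², depth = V / A = 5.24 mm.

d ≈ 5.24 mm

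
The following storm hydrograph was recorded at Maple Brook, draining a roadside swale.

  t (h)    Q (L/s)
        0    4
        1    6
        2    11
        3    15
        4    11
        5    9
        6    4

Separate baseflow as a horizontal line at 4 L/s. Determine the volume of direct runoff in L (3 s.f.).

V ≈ 1.15 × 10^5 L

Direct-runoff ordinates (Q − Q_b): 0.0, 2.0, 7.0, 11.0, 7.0, 5.0, 0.0 L/s.
ΣQ_DR = 32.00 L/s.
With Δt = 1 h = 3600 s, V = ΣQ_DR · Δt = 32.00 × 3600 = 1.15 × 10^5 L.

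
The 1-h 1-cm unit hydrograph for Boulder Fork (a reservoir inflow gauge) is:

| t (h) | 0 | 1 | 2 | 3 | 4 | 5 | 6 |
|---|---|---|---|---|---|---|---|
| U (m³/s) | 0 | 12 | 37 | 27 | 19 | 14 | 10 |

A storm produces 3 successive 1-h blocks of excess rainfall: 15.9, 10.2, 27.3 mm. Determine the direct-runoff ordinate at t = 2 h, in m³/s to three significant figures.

By discrete convolution, Q_j = Σ (P_i / 10 mm) · U_{j−i}.
At t = 2 h (j=2): Q = (15.9/10)·37 + (10.2/10)·12 + (27.3/10)·0 = 71.1 m³/s.

Q ≈ 71.1 m³/s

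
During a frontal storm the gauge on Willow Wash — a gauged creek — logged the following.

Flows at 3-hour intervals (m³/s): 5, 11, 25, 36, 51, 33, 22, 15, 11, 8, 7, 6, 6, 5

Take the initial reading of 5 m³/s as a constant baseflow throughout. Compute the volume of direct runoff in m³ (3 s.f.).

Direct-runoff ordinates (Q − Q_b): 0.0, 6.0, 20.0, 31.0, 46.0, 28.0, 17.0, 10.0, 6.0, 3.0, 2.0, 1.0, 1.0, 0.0 m³/s.
ΣQ_DR = 171.0 m³/s.
With Δt = 3 h = 10800 s, V = ΣQ_DR · Δt = 171.0 × 10800 = 1.85 × 10^6 m³.

V ≈ 1.85 × 10^6 m³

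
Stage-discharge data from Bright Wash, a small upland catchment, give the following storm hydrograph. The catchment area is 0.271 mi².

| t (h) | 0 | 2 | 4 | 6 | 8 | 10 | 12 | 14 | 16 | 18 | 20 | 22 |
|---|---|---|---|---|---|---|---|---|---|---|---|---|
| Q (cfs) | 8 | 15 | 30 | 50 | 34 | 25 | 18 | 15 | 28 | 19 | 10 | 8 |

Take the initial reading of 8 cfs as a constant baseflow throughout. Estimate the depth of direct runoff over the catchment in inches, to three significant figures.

Direct runoff: 0.0, 7.0, 22.0, 42.0, 26.0, 17.0, 10.0, 7.0, 20.0, 11.0, 2.0, 0.0 cfs; ΣQ_DR = 164.0 cfs.
V = ΣQ_DR · Δt = 164.0 × 7200 s = 1.181 × 10^6 ft³.
Over A = 0.271 mi², depth = V / A = 1.88 in.

d ≈ 1.88 in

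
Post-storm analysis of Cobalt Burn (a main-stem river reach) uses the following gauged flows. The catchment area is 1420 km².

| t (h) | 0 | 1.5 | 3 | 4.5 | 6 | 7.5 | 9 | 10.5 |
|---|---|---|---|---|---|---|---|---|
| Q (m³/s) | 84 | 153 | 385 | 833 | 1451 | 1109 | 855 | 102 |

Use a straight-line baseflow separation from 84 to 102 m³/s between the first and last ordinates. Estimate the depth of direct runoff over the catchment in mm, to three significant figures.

Direct runoff: 0.00, 66.43, 295.86, 741.29, 1356.71, 1012.14, 755.57, 0.00 m³/s; ΣQ_DR = 4228 m³/s.
V = ΣQ_DR · Δt = 4228 × 5400 s = 2.283 × 10^7 m³.
Over A = 1420 km², depth = V / A = 16.1 mm.

d ≈ 16.1 mm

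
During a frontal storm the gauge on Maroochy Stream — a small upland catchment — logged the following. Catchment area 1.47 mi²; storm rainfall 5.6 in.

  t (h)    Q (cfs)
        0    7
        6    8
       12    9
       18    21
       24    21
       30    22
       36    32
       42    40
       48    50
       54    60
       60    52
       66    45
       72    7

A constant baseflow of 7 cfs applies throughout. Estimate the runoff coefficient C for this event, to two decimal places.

ΣQ_DR = 283.0 cfs; V = ΣQ_DR·Δt = 6.113 × 10^6 ft³.
Runoff depth d = V / A = 1.790 in.
C = d / P = 1.790 / 5.6 = 0.32.

C ≈ 0.32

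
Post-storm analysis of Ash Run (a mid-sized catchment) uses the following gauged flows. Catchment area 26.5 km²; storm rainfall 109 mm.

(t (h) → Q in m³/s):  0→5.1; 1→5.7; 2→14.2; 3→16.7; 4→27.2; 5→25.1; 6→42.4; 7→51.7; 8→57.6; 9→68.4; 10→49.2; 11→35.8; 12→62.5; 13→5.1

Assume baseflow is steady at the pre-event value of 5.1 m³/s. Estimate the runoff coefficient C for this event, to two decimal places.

C ≈ 0.49

ΣQ_DR = 395.3 m³/s; V = ΣQ_DR·Δt = 1.423 × 10^6 m³.
Runoff depth d = V / A = 53.70 mm.
C = d / P = 53.70 / 109 = 0.49.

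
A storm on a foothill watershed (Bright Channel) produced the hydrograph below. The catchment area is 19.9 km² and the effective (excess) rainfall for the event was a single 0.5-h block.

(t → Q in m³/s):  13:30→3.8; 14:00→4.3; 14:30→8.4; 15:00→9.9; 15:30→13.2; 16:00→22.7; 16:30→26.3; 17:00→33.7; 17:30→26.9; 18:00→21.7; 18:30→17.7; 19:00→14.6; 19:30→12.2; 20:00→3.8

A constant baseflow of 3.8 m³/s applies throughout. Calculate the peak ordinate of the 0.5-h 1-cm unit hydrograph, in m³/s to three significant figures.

U_p ≈ 19.9 m³/s

Direct runoff: 0.0, 0.5, 4.6, 6.1, 9.4, 18.9, 22.5, 29.9, 23.1, 17.9, 13.9, 10.8, 8.4, 0.0 m³/s; ΣQ_DR = 166.0 m³/s, peak = 29.9 m³/s.
Runoff depth d = ΣQ_DR·Δt / A = 166.0 × 1800 / (19.9 km²) = 15.02 mm.
The 1-cm UH is the DRH scaled by (10 mm)/d, so U_p = 29.9 × 10/15.02 = 19.9 m³/s.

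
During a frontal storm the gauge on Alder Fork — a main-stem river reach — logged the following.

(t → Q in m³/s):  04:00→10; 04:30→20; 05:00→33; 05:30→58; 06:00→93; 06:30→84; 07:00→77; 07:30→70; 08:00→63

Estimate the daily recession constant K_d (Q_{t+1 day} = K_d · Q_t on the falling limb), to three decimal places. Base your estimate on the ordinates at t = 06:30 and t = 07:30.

K_d ≈ 0.013

Between t = 06:30 and t = 07:30 the flow falls from 84 to 70 m³/s over 2×0.5 h = 1 h.
Per-interval ratio K = (70/84)^(1/2) = 0.9129; K_d = K^(24/0.5) = 0.013.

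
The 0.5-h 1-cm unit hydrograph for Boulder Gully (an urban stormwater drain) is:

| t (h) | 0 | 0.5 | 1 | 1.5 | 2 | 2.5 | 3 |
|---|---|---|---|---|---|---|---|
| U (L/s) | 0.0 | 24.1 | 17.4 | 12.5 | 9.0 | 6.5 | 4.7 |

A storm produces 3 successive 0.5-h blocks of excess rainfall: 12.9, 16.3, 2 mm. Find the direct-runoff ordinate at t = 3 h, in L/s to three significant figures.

Q ≈ 18.5 L/s

By discrete convolution, Q_j = Σ (P_i / 10 mm) · U_{j−i}.
At t = 3 h (j=6): Q = (12.9/10)·4.7 + (16.3/10)·6.5 + (2/10)·9.0 = 18.5 L/s.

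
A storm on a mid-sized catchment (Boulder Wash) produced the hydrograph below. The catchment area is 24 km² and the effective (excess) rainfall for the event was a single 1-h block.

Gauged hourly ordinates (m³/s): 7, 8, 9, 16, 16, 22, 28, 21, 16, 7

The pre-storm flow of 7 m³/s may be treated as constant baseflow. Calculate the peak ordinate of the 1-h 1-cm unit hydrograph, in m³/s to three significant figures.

U_p ≈ 17.5 m³/s

Direct runoff: 0.0, 1.0, 2.0, 9.0, 9.0, 15.0, 21.0, 14.0, 9.0, 0.0 m³/s; ΣQ_DR = 80.00 m³/s, peak = 21.0 m³/s.
Runoff depth d = ΣQ_DR·Δt / A = 80.00 × 3600 / (24 km²) = 12.00 mm.
The 1-cm UH is the DRH scaled by (10 mm)/d, so U_p = 21.0 × 10/12.00 = 17.5 m³/s.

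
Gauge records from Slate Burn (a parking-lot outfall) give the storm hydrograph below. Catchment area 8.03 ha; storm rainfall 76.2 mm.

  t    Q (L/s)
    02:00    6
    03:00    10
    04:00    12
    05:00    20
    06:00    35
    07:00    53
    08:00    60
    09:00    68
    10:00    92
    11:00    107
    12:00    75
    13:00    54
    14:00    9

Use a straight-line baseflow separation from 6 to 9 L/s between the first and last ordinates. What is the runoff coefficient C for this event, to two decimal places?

C ≈ 0.30

ΣQ_DR = 503.5 L/s; V = ΣQ_DR·Δt = 1.813 × 10^6 L.
Runoff depth d = V / A = 22.57 mm.
C = d / P = 22.57 / 76.2 = 0.30.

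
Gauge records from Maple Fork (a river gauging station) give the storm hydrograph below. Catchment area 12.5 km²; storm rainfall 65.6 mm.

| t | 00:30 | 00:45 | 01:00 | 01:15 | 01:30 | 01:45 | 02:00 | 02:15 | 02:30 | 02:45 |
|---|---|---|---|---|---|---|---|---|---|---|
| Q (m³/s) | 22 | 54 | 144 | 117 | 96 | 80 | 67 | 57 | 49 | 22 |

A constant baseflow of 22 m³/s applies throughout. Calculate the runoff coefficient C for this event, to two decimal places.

C ≈ 0.54

ΣQ_DR = 488.0 m³/s; V = ΣQ_DR·Δt = 4.392 × 10^5 m³.
Runoff depth d = V / A = 35.14 mm.
C = d / P = 35.14 / 65.6 = 0.54.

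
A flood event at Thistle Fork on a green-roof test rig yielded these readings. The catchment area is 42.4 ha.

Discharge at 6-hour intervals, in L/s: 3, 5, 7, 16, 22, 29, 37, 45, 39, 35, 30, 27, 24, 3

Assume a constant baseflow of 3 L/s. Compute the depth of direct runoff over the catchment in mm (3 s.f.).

Direct runoff: 0.0, 2.0, 4.0, 13.0, 19.0, 26.0, 34.0, 42.0, 36.0, 32.0, 27.0, 24.0, 21.0, 0.0 L/s; ΣQ_DR = 280.0 L/s.
V = ΣQ_DR · Δt = 280.0 × 21600 s = 6.048 × 10^6 L.
Over A = 42.4 ha, depth = V / A = 14.3 mm.

d ≈ 14.3 mm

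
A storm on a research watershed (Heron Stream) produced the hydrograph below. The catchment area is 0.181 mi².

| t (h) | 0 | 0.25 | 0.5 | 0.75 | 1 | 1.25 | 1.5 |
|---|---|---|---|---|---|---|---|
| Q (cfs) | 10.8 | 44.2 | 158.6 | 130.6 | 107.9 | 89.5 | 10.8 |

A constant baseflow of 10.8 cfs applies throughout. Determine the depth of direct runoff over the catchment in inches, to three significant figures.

d ≈ 1.02 in

Direct runoff: 0.0, 33.4, 147.8, 119.8, 97.1, 78.7, 0.0 cfs; ΣQ_DR = 476.8 cfs.
V = ΣQ_DR · Δt = 476.8 × 900 s = 4.291 × 10^5 ft³.
Over A = 0.181 mi², depth = V / A = 1.02 in.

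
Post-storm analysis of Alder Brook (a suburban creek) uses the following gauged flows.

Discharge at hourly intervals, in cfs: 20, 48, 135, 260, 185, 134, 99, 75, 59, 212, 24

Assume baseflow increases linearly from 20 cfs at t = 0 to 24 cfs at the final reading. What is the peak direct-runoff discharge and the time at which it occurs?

Subtracting baseflow gives direct-runoff ordinates: 0.00, 27.60, 114.20, 238.80, 163.40, 112.00, 76.60, 52.20, 35.80, 188.40, 0.00 cfs.
The maximum is 238.80 cfs, occurring at the reading for t = 3 h.

Q_p = 238.80 cfs at t = 3 h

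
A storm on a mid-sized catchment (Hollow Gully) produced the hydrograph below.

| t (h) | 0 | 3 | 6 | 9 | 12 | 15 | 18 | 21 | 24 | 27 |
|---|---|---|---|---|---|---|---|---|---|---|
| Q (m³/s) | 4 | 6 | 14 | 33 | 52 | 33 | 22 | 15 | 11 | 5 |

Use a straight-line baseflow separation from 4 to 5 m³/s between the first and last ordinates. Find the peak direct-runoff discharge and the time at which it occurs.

Q_p = 47.56 m³/s at t = 12 h

Subtracting baseflow gives direct-runoff ordinates: 0.00, 1.89, 9.78, 28.67, 47.56, 28.44, 17.33, 10.22, 6.11, 0.00 m³/s.
The maximum is 47.56 m³/s, occurring at the reading for t = 12 h.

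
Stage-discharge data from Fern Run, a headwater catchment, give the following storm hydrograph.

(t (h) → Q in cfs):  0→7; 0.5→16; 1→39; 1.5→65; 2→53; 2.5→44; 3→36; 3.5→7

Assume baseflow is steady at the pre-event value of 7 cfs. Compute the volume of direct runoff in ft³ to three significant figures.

Direct-runoff ordinates (Q − Q_b): 0.0, 9.0, 32.0, 58.0, 46.0, 37.0, 29.0, 0.0 cfs.
ΣQ_DR = 211.0 cfs.
With Δt = 0.5 h = 1800 s, V = ΣQ_DR · Δt = 211.0 × 1800 = 3.80 × 10^5 ft³.

V ≈ 3.80 × 10^5 ft³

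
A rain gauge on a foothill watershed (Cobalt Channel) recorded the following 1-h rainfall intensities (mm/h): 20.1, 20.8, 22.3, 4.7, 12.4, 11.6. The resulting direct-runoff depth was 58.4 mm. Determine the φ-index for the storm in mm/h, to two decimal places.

φ ≈ 5.76 mm/h

Only the 5 blocks with intensity above φ contribute runoff: 20.1, 20.8, 22.3, 12.4, 11.6 mm/h.
Σ(I−φ)·Δt = d  ⇒  (20.1+20.8+22.3+12.4+11.6 − 5φ)·1 = 58.4
φ = (87.20 − 58.4/1) / 5 = 5.76 mm/h.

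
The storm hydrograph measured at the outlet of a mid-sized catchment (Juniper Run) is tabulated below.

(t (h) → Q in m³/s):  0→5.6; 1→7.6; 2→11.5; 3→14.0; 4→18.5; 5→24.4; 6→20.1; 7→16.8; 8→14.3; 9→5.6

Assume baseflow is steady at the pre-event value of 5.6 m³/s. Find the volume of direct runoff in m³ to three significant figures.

Direct-runoff ordinates (Q − Q_b): 0.0, 2.0, 5.9, 8.4, 12.9, 18.8, 14.5, 11.2, 8.7, 0.0 m³/s.
ΣQ_DR = 82.40 m³/s.
With Δt = 1 h = 3600 s, V = ΣQ_DR · Δt = 82.40 × 3600 = 2.97 × 10^5 m³.

V ≈ 2.97 × 10^5 m³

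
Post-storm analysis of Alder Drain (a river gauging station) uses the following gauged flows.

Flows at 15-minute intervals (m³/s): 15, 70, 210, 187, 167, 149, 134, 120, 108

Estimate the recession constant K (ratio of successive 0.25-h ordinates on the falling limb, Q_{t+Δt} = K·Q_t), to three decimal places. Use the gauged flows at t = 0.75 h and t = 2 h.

Using the recession-limb readings at t = 0.75 h and t = 2 h: Q falls from 187 to 108 m³/s over 5 intervals.
K = (Q₂/Q₁)^(1/5) = (108/187)^(1/5) = 0.896.

K ≈ 0.896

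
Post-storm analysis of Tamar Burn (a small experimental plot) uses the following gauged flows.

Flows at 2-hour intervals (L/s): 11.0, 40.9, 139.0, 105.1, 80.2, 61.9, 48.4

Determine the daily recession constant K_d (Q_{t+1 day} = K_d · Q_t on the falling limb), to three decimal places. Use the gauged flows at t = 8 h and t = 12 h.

K_d ≈ 0.048

Between t = 8 h and t = 12 h the flow falls from 80.2 to 48.4 L/s over 2×2 h = 4 h.
Per-interval ratio K = (48.4/80.2)^(1/2) = 0.7768; K_d = K^(24/2) = 0.048.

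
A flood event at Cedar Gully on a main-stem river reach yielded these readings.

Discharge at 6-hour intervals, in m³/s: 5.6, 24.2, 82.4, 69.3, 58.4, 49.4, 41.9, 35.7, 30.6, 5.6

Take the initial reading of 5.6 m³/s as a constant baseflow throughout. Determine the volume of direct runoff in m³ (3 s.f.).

Direct-runoff ordinates (Q − Q_b): 0.0, 18.6, 76.8, 63.7, 52.8, 43.8, 36.3, 30.1, 25.0, 0.0 m³/s.
ΣQ_DR = 347.1 m³/s.
With Δt = 6 h = 21600 s, V = ΣQ_DR · Δt = 347.1 × 21600 = 7.50 × 10^6 m³.

V ≈ 7.50 × 10^6 m³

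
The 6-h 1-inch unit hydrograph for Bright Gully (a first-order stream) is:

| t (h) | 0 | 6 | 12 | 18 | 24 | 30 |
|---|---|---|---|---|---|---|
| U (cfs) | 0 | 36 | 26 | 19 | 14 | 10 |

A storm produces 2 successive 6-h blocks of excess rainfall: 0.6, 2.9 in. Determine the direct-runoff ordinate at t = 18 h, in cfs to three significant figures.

Q ≈ 86.8 cfs

By discrete convolution, Q_j = Σ (P_i / 1 in) · U_{j−i}.
At t = 18 h (j=3): Q = (0.6/1)·19 + (2.9/1)·26 = 86.8 cfs.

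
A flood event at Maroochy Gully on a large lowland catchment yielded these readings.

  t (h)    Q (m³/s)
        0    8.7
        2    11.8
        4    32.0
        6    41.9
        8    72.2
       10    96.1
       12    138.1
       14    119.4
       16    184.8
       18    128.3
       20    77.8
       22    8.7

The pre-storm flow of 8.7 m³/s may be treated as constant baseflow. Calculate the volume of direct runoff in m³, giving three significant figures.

Direct-runoff ordinates (Q − Q_b): 0.0, 3.1, 23.3, 33.2, 63.5, 87.4, 129.4, 110.7, 176.1, 119.6, 69.1, 0.0 m³/s.
ΣQ_DR = 815.4 m³/s.
With Δt = 2 h = 7200 s, V = ΣQ_DR · Δt = 815.4 × 7200 = 5.87 × 10^6 m³.

V ≈ 5.87 × 10^6 m³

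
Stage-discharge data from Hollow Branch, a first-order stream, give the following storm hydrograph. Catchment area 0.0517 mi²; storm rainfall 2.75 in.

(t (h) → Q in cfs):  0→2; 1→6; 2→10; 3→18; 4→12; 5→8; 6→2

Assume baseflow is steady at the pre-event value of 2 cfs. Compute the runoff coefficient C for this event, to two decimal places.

ΣQ_DR = 44.00 cfs; V = ΣQ_DR·Δt = 1.584 × 10^5 ft³.
Runoff depth d = V / A = 1.319 in.
C = d / P = 1.319 / 2.75 = 0.48.

C ≈ 0.48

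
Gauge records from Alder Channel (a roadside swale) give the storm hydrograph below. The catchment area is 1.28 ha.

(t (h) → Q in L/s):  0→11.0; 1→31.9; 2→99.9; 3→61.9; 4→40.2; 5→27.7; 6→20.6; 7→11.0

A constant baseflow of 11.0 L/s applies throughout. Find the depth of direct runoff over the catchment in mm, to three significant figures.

d ≈ 60.8 mm

Direct runoff: 0.0, 20.9, 88.9, 50.9, 29.2, 16.7, 9.6, 0.0 L/s; ΣQ_DR = 216.2 L/s.
V = ΣQ_DR · Δt = 216.2 × 3600 s = 7.783 × 10^5 L.
Over A = 1.28 ha, depth = V / A = 60.8 mm.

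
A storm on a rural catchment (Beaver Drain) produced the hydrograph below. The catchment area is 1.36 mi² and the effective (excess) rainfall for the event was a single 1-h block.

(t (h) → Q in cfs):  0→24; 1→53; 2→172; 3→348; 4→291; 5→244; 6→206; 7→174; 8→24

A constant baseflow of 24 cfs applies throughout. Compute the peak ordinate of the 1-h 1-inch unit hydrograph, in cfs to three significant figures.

Direct runoff: 0.0, 29.0, 148.0, 324.0, 267.0, 220.0, 182.0, 150.0, 0.0 cfs; ΣQ_DR = 1320 cfs, peak = 324.0 cfs.
Runoff depth d = ΣQ_DR·Δt / A = 1320 × 3600 / (1.36 mi²) = 1.504 in.
The 1-inch UH is the DRH scaled by (1 in)/d, so U_p = 324.0 × 1/1.504 = 215 cfs.

U_p ≈ 215 cfs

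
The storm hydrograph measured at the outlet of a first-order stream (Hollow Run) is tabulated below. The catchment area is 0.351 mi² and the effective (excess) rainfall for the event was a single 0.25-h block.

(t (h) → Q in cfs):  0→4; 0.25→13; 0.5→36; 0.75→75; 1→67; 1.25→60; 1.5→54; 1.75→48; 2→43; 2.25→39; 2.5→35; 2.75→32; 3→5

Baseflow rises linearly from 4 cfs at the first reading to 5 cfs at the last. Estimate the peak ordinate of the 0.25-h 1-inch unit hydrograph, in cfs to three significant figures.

Direct runoff: 0.00, 8.92, 31.83, 70.75, 62.67, 55.58, 49.50, 43.42, 38.33, 34.25, 30.17, 27.08, 0.00 cfs; ΣQ_DR = 452.5 cfs, peak = 70.75 cfs.
Runoff depth d = ΣQ_DR·Δt / A = 452.5 × 900 / (0.351 mi²) = 0.4994 in.
The 1-inch UH is the DRH scaled by (1 in)/d, so U_p = 70.75 × 1/0.4994 = 142 cfs.

U_p ≈ 142 cfs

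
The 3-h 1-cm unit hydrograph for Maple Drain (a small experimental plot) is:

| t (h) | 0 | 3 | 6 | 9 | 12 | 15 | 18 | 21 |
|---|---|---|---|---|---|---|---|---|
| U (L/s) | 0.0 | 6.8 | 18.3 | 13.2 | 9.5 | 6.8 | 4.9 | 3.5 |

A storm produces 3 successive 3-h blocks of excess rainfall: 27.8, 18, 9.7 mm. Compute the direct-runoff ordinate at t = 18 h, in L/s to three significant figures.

By discrete convolution, Q_j = Σ (P_i / 10 mm) · U_{j−i}.
At t = 18 h (j=6): Q = (27.8/10)·4.9 + (18/10)·6.8 + (9.7/10)·9.5 = 35.1 L/s.

Q ≈ 35.1 L/s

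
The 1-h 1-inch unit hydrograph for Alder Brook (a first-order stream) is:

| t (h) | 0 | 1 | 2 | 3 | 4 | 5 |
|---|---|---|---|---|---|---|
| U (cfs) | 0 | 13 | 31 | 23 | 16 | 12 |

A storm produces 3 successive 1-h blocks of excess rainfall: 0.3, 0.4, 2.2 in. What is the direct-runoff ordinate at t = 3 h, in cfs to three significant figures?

Q ≈ 47.9 cfs

By discrete convolution, Q_j = Σ (P_i / 1 in) · U_{j−i}.
At t = 3 h (j=3): Q = (0.3/1)·23 + (0.4/1)·31 + (2.2/1)·13 = 47.9 cfs.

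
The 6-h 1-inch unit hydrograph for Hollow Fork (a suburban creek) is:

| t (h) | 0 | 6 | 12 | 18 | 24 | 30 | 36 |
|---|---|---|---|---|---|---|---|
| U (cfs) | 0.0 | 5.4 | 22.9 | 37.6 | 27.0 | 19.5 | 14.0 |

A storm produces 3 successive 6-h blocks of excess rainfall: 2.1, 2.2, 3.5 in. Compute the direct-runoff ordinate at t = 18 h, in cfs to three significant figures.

Q ≈ 148 cfs

By discrete convolution, Q_j = Σ (P_i / 1 in) · U_{j−i}.
At t = 18 h (j=3): Q = (2.1/1)·37.6 + (2.2/1)·22.9 + (3.5/1)·5.4 = 148 cfs.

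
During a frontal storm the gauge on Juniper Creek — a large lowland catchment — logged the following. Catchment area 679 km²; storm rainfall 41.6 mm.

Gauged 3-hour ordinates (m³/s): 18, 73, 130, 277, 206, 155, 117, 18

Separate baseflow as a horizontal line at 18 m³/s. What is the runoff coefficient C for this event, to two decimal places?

C ≈ 0.32

ΣQ_DR = 850.0 m³/s; V = ΣQ_DR·Δt = 9.180 × 10^6 m³.
Runoff depth d = V / A = 13.52 mm.
C = d / P = 13.52 / 41.6 = 0.32.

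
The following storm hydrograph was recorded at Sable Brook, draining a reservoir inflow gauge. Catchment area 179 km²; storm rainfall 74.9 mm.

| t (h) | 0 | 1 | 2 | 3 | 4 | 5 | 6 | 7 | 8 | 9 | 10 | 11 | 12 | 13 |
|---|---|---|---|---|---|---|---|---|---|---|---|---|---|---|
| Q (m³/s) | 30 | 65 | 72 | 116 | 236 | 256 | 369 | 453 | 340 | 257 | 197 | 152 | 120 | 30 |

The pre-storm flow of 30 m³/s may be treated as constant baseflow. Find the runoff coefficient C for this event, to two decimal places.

C ≈ 0.61

ΣQ_DR = 2273 m³/s; V = ΣQ_DR·Δt = 8.183 × 10^6 m³.
Runoff depth d = V / A = 45.71 mm.
C = d / P = 45.71 / 74.9 = 0.61.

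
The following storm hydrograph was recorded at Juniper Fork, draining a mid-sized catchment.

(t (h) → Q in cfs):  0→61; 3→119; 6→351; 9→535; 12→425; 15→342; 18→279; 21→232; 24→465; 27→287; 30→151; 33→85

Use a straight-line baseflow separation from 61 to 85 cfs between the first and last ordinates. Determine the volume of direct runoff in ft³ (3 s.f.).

Direct-runoff ordinates (Q − Q_b): 0.00, 55.82, 285.64, 467.45, 355.27, 270.09, 204.91, 155.73, 386.55, 206.36, 68.18, 0.00 cfs.
ΣQ_DR = 2456 cfs.
With Δt = 3 h = 10800 s, V = ΣQ_DR · Δt = 2456 × 10800 = 2.65 × 10^7 ft³.

V ≈ 2.65 × 10^7 ft³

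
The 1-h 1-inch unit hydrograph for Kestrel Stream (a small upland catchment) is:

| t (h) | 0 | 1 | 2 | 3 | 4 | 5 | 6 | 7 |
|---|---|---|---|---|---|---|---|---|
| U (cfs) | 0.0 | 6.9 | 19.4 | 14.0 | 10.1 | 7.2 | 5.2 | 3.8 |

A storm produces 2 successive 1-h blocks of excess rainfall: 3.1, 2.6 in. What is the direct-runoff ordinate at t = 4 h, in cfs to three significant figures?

By discrete convolution, Q_j = Σ (P_i / 1 in) · U_{j−i}.
At t = 4 h (j=4): Q = (3.1/1)·10.1 + (2.6/1)·14.0 = 67.7 cfs.

Q ≈ 67.7 cfs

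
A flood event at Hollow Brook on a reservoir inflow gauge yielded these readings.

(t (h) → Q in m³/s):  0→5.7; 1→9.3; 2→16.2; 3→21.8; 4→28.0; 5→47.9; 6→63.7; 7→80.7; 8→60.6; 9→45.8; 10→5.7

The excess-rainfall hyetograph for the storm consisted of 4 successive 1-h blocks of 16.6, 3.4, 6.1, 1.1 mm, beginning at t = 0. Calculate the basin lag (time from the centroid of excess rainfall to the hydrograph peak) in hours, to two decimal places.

t_L ≈ 5.81 h

Centroid of excess rainfall: t_c = Σ P_i·t̄_i / ΣP_i = 1.1949 h (block centres at 0.5, 1.5, 2.5, 3.5 h).
Hydrograph peak occurs at t = 7 h, so basin lag t_L = 7 − 1.1949 = 5.81 h.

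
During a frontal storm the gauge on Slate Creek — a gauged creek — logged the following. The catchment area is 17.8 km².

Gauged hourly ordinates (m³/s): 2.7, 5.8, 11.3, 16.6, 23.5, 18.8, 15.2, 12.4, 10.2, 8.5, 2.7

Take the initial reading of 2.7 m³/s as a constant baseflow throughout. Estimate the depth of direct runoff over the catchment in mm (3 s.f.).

Direct runoff: 0.0, 3.1, 8.6, 13.9, 20.8, 16.1, 12.5, 9.7, 7.5, 5.8, 0.0 m³/s; ΣQ_DR = 98.00 m³/s.
V = ΣQ_DR · Δt = 98.00 × 3600 s = 3.528 × 10^5 m³.
Over A = 17.8 km², depth = V / A = 19.8 mm.

d ≈ 19.8 mm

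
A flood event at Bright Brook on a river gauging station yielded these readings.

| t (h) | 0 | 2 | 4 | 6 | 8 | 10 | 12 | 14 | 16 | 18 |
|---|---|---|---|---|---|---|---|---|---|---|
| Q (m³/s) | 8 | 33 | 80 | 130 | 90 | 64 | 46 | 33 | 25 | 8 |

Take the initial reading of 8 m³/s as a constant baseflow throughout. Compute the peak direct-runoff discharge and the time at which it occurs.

Subtracting baseflow gives direct-runoff ordinates: 0.0, 25.0, 72.0, 122.0, 82.0, 56.0, 38.0, 25.0, 17.0, 0.0 m³/s.
The maximum is 122.0 m³/s, occurring at the reading for t = 6 h.

Q_p = 122.0 m³/s at t = 6 h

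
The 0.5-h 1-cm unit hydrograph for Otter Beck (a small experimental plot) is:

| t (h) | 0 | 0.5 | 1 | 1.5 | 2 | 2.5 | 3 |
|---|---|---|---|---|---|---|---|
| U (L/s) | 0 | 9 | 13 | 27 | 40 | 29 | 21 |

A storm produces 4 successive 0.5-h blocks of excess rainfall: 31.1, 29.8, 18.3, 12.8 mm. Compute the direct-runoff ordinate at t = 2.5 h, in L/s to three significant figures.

By discrete convolution, Q_j = Σ (P_i / 10 mm) · U_{j−i}.
At t = 2.5 h (j=5): Q = (31.1/10)·29 + (29.8/10)·40 + (18.3/10)·27 + (12.8/10)·13 = 275 L/s.

Q ≈ 275 L/s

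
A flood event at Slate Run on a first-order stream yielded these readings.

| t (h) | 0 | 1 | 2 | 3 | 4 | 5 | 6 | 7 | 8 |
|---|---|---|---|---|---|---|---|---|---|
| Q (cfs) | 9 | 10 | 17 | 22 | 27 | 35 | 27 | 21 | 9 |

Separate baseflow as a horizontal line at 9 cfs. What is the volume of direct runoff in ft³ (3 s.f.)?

V ≈ 3.46 × 10^5 ft³

Direct-runoff ordinates (Q − Q_b): 0.0, 1.0, 8.0, 13.0, 18.0, 26.0, 18.0, 12.0, 0.0 cfs.
ΣQ_DR = 96.00 cfs.
With Δt = 1 h = 3600 s, V = ΣQ_DR · Δt = 96.00 × 3600 = 3.46 × 10^5 ft³.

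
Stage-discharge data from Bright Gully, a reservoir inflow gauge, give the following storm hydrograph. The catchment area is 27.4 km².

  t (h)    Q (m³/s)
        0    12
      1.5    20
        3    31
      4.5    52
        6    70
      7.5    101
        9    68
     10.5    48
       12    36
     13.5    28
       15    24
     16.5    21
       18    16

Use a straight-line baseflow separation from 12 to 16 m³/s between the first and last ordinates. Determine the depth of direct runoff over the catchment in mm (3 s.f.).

Direct runoff: 0.00, 7.67, 18.33, 39.00, 56.67, 87.33, 54.00, 33.67, 21.33, 13.00, 8.67, 5.33, 0.00 m³/s; ΣQ_DR = 345.0 m³/s.
V = ΣQ_DR · Δt = 345.0 × 5400 s = 1.863 × 10^6 m³.
Over A = 27.4 km², depth = V / A = 68.0 mm.

d ≈ 68.0 mm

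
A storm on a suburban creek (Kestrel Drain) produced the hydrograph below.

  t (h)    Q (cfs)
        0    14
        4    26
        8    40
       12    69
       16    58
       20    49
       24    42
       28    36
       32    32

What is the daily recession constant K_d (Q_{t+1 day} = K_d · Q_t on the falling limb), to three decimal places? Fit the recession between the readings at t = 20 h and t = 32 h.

Between t = 20 h and t = 32 h the flow falls from 49 to 32 cfs over 3×4 h = 12 h.
Per-interval ratio K = (32/49)^(1/3) = 0.8676; K_d = K^(24/4) = 0.426.

K_d ≈ 0.426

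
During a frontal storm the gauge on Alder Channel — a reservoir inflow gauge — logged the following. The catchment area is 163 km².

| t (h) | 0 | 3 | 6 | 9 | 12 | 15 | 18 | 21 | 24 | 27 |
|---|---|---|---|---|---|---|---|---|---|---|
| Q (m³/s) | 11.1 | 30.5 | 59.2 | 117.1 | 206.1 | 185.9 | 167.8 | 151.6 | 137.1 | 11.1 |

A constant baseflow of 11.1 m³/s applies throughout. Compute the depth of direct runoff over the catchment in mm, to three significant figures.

d ≈ 64.0 mm

Direct runoff: 0.0, 19.4, 48.1, 106.0, 195.0, 174.8, 156.7, 140.5, 126.0, 0.0 m³/s; ΣQ_DR = 966.5 m³/s.
V = ΣQ_DR · Δt = 966.5 × 10800 s = 1.044 × 10^7 m³.
Over A = 163 km², depth = V / A = 64.0 mm.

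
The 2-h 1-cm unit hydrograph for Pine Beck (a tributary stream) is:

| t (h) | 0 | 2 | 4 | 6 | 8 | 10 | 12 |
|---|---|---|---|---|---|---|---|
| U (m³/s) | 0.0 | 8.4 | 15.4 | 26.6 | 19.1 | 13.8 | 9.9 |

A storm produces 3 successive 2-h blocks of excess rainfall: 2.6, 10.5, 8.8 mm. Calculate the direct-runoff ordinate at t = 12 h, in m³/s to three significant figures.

Q ≈ 33.9 m³/s

By discrete convolution, Q_j = Σ (P_i / 10 mm) · U_{j−i}.
At t = 12 h (j=6): Q = (2.6/10)·9.9 + (10.5/10)·13.8 + (8.8/10)·19.1 = 33.9 m³/s.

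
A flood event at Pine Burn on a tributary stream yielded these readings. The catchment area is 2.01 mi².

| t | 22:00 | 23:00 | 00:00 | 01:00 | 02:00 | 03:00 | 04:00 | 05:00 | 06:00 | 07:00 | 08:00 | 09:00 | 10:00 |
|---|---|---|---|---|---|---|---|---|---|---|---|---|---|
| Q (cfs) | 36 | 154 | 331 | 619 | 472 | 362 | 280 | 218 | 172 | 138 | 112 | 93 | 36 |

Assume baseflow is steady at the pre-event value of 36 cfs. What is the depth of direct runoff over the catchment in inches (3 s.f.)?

Direct runoff: 0.0, 118.0, 295.0, 583.0, 436.0, 326.0, 244.0, 182.0, 136.0, 102.0, 76.0, 57.0, 0.0 cfs; ΣQ_DR = 2555 cfs.
V = ΣQ_DR · Δt = 2555 × 3600 s = 9.198 × 10^6 ft³.
Over A = 2.01 mi², depth = V / A = 1.97 in.

d ≈ 1.97 in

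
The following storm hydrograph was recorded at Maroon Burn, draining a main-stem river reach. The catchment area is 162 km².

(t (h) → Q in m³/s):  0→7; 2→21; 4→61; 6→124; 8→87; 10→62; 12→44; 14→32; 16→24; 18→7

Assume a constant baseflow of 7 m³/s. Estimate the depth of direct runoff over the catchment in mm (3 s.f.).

d ≈ 17.7 mm

Direct runoff: 0.0, 14.0, 54.0, 117.0, 80.0, 55.0, 37.0, 25.0, 17.0, 0.0 m³/s; ΣQ_DR = 399.0 m³/s.
V = ΣQ_DR · Δt = 399.0 × 7200 s = 2.873 × 10^6 m³.
Over A = 162 km², depth = V / A = 17.7 mm.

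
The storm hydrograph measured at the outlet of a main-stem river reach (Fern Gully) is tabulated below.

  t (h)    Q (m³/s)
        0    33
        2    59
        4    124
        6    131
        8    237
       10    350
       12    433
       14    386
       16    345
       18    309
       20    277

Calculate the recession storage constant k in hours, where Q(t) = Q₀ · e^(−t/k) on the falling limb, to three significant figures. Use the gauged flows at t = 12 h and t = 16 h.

On the falling limb, Q drops from 433 to 345 m³/s between t = 12 h and t = 16 h (Δt = 4 h).
k = −Δt / ln(Q₂/Q₁) = −4 / ln(345/433) = 17.6 h.

k ≈ 17.6 h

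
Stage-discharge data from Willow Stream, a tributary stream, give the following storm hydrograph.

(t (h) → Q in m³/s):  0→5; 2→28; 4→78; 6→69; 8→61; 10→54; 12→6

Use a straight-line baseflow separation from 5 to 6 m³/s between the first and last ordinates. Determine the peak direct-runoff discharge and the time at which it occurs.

Q_p = 72.67 m³/s at t = 4 h

Subtracting baseflow gives direct-runoff ordinates: 0.00, 22.83, 72.67, 63.50, 55.33, 48.17, 0.00 m³/s.
The maximum is 72.67 m³/s, occurring at the reading for t = 4 h.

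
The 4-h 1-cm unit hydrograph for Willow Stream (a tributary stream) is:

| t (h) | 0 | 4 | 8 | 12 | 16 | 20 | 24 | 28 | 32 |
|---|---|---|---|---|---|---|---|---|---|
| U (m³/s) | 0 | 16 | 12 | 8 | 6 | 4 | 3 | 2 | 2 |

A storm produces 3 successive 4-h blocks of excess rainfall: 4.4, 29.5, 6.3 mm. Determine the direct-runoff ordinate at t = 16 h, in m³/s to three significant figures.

Q ≈ 33.8 m³/s

By discrete convolution, Q_j = Σ (P_i / 10 mm) · U_{j−i}.
At t = 16 h (j=4): Q = (4.4/10)·6 + (29.5/10)·8 + (6.3/10)·12 = 33.8 m³/s.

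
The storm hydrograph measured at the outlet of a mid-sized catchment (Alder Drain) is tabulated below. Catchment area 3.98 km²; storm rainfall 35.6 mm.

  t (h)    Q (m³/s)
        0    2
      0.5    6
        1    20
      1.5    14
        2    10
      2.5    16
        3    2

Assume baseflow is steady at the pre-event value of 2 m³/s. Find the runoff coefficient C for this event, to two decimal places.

ΣQ_DR = 56.00 m³/s; V = ΣQ_DR·Δt = 1.008 × 10^5 m³.
Runoff depth d = V / A = 25.33 mm.
C = d / P = 25.33 / 35.6 = 0.71.

C ≈ 0.71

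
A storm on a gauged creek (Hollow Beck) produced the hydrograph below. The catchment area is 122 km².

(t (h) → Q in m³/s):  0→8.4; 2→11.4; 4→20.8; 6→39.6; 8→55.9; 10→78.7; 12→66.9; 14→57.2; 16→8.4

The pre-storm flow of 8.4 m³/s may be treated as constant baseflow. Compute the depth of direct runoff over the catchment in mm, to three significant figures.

d ≈ 16.0 mm

Direct runoff: 0.0, 3.0, 12.4, 31.2, 47.5, 70.3, 58.5, 48.8, 0.0 m³/s; ΣQ_DR = 271.7 m³/s.
V = ΣQ_DR · Δt = 271.7 × 7200 s = 1.956 × 10^6 m³.
Over A = 122 km², depth = V / A = 16.0 mm.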